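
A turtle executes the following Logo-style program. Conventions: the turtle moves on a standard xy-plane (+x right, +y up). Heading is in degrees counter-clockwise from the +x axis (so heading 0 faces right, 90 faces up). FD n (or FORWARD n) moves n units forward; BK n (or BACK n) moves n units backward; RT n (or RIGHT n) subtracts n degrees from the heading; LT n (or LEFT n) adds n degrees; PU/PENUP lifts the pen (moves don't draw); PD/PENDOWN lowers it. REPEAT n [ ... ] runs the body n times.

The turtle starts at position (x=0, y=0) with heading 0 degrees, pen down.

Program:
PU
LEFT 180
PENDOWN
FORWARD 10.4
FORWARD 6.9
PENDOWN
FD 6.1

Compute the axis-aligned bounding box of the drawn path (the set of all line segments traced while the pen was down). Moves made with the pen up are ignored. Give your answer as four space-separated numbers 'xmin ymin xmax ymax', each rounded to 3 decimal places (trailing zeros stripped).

Answer: -23.4 0 0 0

Derivation:
Executing turtle program step by step:
Start: pos=(0,0), heading=0, pen down
PU: pen up
LT 180: heading 0 -> 180
PD: pen down
FD 10.4: (0,0) -> (-10.4,0) [heading=180, draw]
FD 6.9: (-10.4,0) -> (-17.3,0) [heading=180, draw]
PD: pen down
FD 6.1: (-17.3,0) -> (-23.4,0) [heading=180, draw]
Final: pos=(-23.4,0), heading=180, 3 segment(s) drawn

Segment endpoints: x in {-23.4, -17.3, -10.4, 0}, y in {0, 0, 0, 0}
xmin=-23.4, ymin=0, xmax=0, ymax=0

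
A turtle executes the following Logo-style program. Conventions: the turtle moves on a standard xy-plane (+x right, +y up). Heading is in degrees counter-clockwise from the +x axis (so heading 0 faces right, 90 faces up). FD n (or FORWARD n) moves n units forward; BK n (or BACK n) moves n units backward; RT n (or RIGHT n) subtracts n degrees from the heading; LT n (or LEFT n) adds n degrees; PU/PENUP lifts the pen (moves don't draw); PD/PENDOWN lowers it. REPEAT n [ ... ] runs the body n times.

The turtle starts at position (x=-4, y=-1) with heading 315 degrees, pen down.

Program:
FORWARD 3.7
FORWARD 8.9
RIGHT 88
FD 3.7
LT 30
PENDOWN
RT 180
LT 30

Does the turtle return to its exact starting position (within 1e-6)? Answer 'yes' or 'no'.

Executing turtle program step by step:
Start: pos=(-4,-1), heading=315, pen down
FD 3.7: (-4,-1) -> (-1.384,-3.616) [heading=315, draw]
FD 8.9: (-1.384,-3.616) -> (4.91,-9.91) [heading=315, draw]
RT 88: heading 315 -> 227
FD 3.7: (4.91,-9.91) -> (2.386,-12.616) [heading=227, draw]
LT 30: heading 227 -> 257
PD: pen down
RT 180: heading 257 -> 77
LT 30: heading 77 -> 107
Final: pos=(2.386,-12.616), heading=107, 3 segment(s) drawn

Start position: (-4, -1)
Final position: (2.386, -12.616)
Distance = 13.255; >= 1e-6 -> NOT closed

Answer: no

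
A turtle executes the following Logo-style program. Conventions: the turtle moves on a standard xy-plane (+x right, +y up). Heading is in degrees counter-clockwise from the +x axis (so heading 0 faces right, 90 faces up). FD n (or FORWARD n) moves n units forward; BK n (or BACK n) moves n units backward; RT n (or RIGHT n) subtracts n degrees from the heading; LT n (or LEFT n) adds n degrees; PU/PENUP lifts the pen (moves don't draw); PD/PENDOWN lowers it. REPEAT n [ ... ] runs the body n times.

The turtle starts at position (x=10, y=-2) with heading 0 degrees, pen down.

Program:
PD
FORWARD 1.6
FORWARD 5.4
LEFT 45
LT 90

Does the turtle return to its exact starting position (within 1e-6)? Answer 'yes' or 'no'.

Executing turtle program step by step:
Start: pos=(10,-2), heading=0, pen down
PD: pen down
FD 1.6: (10,-2) -> (11.6,-2) [heading=0, draw]
FD 5.4: (11.6,-2) -> (17,-2) [heading=0, draw]
LT 45: heading 0 -> 45
LT 90: heading 45 -> 135
Final: pos=(17,-2), heading=135, 2 segment(s) drawn

Start position: (10, -2)
Final position: (17, -2)
Distance = 7; >= 1e-6 -> NOT closed

Answer: no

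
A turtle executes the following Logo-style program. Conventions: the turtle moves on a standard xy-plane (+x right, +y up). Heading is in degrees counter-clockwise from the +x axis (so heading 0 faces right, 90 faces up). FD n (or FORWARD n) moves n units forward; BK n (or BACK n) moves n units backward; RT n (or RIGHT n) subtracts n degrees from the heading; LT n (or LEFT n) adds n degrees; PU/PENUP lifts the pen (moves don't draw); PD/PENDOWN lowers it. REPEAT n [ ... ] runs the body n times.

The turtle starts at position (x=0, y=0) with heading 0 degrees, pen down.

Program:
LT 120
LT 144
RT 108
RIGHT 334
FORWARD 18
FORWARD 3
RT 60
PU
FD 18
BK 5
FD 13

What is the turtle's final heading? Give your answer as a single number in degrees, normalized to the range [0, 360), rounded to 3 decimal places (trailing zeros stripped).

Answer: 122

Derivation:
Executing turtle program step by step:
Start: pos=(0,0), heading=0, pen down
LT 120: heading 0 -> 120
LT 144: heading 120 -> 264
RT 108: heading 264 -> 156
RT 334: heading 156 -> 182
FD 18: (0,0) -> (-17.989,-0.628) [heading=182, draw]
FD 3: (-17.989,-0.628) -> (-20.987,-0.733) [heading=182, draw]
RT 60: heading 182 -> 122
PU: pen up
FD 18: (-20.987,-0.733) -> (-30.526,14.532) [heading=122, move]
BK 5: (-30.526,14.532) -> (-27.876,10.292) [heading=122, move]
FD 13: (-27.876,10.292) -> (-34.765,21.316) [heading=122, move]
Final: pos=(-34.765,21.316), heading=122, 2 segment(s) drawn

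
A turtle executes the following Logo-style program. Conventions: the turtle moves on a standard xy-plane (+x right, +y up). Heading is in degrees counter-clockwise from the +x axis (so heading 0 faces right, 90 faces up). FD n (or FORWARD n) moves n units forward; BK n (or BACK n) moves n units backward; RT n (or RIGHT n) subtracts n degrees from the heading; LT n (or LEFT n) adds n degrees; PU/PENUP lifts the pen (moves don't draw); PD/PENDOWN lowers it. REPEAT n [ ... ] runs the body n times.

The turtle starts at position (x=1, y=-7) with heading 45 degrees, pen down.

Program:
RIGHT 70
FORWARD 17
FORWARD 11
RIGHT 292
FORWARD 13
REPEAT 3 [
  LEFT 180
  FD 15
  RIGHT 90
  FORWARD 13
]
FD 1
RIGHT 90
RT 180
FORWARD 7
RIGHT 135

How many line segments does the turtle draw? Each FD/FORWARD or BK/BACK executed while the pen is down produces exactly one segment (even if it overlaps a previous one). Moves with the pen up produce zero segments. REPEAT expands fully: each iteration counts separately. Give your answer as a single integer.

Answer: 11

Derivation:
Executing turtle program step by step:
Start: pos=(1,-7), heading=45, pen down
RT 70: heading 45 -> 335
FD 17: (1,-7) -> (16.407,-14.185) [heading=335, draw]
FD 11: (16.407,-14.185) -> (26.377,-18.833) [heading=335, draw]
RT 292: heading 335 -> 43
FD 13: (26.377,-18.833) -> (35.884,-9.967) [heading=43, draw]
REPEAT 3 [
  -- iteration 1/3 --
  LT 180: heading 43 -> 223
  FD 15: (35.884,-9.967) -> (24.914,-20.197) [heading=223, draw]
  RT 90: heading 223 -> 133
  FD 13: (24.914,-20.197) -> (16.048,-10.69) [heading=133, draw]
  -- iteration 2/3 --
  LT 180: heading 133 -> 313
  FD 15: (16.048,-10.69) -> (26.278,-21.66) [heading=313, draw]
  RT 90: heading 313 -> 223
  FD 13: (26.278,-21.66) -> (16.77,-30.526) [heading=223, draw]
  -- iteration 3/3 --
  LT 180: heading 223 -> 43
  FD 15: (16.77,-30.526) -> (27.741,-20.296) [heading=43, draw]
  RT 90: heading 43 -> 313
  FD 13: (27.741,-20.296) -> (36.607,-29.804) [heading=313, draw]
]
FD 1: (36.607,-29.804) -> (37.289,-30.535) [heading=313, draw]
RT 90: heading 313 -> 223
RT 180: heading 223 -> 43
FD 7: (37.289,-30.535) -> (42.408,-25.761) [heading=43, draw]
RT 135: heading 43 -> 268
Final: pos=(42.408,-25.761), heading=268, 11 segment(s) drawn
Segments drawn: 11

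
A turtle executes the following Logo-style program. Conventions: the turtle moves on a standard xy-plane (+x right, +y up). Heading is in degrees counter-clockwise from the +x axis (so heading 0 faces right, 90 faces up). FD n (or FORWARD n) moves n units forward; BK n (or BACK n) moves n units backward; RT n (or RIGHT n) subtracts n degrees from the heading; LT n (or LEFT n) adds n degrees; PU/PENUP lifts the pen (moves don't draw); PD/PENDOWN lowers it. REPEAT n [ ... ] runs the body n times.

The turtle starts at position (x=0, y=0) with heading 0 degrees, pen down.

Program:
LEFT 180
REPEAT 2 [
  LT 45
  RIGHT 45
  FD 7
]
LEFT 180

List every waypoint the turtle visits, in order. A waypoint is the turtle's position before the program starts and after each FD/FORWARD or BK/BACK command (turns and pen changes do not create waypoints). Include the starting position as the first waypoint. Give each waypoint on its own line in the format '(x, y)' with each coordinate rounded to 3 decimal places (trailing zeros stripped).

Answer: (0, 0)
(-7, 0)
(-14, 0)

Derivation:
Executing turtle program step by step:
Start: pos=(0,0), heading=0, pen down
LT 180: heading 0 -> 180
REPEAT 2 [
  -- iteration 1/2 --
  LT 45: heading 180 -> 225
  RT 45: heading 225 -> 180
  FD 7: (0,0) -> (-7,0) [heading=180, draw]
  -- iteration 2/2 --
  LT 45: heading 180 -> 225
  RT 45: heading 225 -> 180
  FD 7: (-7,0) -> (-14,0) [heading=180, draw]
]
LT 180: heading 180 -> 0
Final: pos=(-14,0), heading=0, 2 segment(s) drawn
Waypoints (3 total):
(0, 0)
(-7, 0)
(-14, 0)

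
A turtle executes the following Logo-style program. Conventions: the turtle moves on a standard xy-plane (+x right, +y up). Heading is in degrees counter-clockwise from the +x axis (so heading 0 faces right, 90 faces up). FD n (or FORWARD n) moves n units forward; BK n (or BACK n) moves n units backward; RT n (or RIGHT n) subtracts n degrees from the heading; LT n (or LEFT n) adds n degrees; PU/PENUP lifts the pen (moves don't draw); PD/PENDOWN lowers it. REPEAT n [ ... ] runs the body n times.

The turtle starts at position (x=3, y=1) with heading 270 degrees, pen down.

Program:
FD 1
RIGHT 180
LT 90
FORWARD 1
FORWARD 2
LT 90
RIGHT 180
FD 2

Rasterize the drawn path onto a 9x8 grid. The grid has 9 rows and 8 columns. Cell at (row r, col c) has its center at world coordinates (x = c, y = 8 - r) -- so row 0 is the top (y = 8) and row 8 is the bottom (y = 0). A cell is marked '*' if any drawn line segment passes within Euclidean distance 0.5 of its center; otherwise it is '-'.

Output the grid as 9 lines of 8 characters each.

Answer: --------
--------
--------
--------
--------
--------
*-------
*--*----
****----

Derivation:
Segment 0: (3,1) -> (3,0)
Segment 1: (3,0) -> (2,0)
Segment 2: (2,0) -> (0,0)
Segment 3: (0,0) -> (0,2)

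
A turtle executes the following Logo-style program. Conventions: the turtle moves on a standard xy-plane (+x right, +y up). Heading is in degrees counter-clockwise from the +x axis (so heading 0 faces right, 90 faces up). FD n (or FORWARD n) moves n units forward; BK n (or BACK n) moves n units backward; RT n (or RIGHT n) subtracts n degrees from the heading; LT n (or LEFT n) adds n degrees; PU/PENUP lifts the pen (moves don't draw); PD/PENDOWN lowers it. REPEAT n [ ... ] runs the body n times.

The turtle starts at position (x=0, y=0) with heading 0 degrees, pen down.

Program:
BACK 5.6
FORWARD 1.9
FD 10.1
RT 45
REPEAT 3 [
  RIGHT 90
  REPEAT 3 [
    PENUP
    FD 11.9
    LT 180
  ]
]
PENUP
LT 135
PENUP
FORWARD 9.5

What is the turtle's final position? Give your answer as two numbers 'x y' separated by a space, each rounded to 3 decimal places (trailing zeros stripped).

Executing turtle program step by step:
Start: pos=(0,0), heading=0, pen down
BK 5.6: (0,0) -> (-5.6,0) [heading=0, draw]
FD 1.9: (-5.6,0) -> (-3.7,0) [heading=0, draw]
FD 10.1: (-3.7,0) -> (6.4,0) [heading=0, draw]
RT 45: heading 0 -> 315
REPEAT 3 [
  -- iteration 1/3 --
  RT 90: heading 315 -> 225
  REPEAT 3 [
    -- iteration 1/3 --
    PU: pen up
    FD 11.9: (6.4,0) -> (-2.015,-8.415) [heading=225, move]
    LT 180: heading 225 -> 45
    -- iteration 2/3 --
    PU: pen up
    FD 11.9: (-2.015,-8.415) -> (6.4,0) [heading=45, move]
    LT 180: heading 45 -> 225
    -- iteration 3/3 --
    PU: pen up
    FD 11.9: (6.4,0) -> (-2.015,-8.415) [heading=225, move]
    LT 180: heading 225 -> 45
  ]
  -- iteration 2/3 --
  RT 90: heading 45 -> 315
  REPEAT 3 [
    -- iteration 1/3 --
    PU: pen up
    FD 11.9: (-2.015,-8.415) -> (6.4,-16.829) [heading=315, move]
    LT 180: heading 315 -> 135
    -- iteration 2/3 --
    PU: pen up
    FD 11.9: (6.4,-16.829) -> (-2.015,-8.415) [heading=135, move]
    LT 180: heading 135 -> 315
    -- iteration 3/3 --
    PU: pen up
    FD 11.9: (-2.015,-8.415) -> (6.4,-16.829) [heading=315, move]
    LT 180: heading 315 -> 135
  ]
  -- iteration 3/3 --
  RT 90: heading 135 -> 45
  REPEAT 3 [
    -- iteration 1/3 --
    PU: pen up
    FD 11.9: (6.4,-16.829) -> (14.815,-8.415) [heading=45, move]
    LT 180: heading 45 -> 225
    -- iteration 2/3 --
    PU: pen up
    FD 11.9: (14.815,-8.415) -> (6.4,-16.829) [heading=225, move]
    LT 180: heading 225 -> 45
    -- iteration 3/3 --
    PU: pen up
    FD 11.9: (6.4,-16.829) -> (14.815,-8.415) [heading=45, move]
    LT 180: heading 45 -> 225
  ]
]
PU: pen up
LT 135: heading 225 -> 0
PU: pen up
FD 9.5: (14.815,-8.415) -> (24.315,-8.415) [heading=0, move]
Final: pos=(24.315,-8.415), heading=0, 3 segment(s) drawn

Answer: 24.315 -8.415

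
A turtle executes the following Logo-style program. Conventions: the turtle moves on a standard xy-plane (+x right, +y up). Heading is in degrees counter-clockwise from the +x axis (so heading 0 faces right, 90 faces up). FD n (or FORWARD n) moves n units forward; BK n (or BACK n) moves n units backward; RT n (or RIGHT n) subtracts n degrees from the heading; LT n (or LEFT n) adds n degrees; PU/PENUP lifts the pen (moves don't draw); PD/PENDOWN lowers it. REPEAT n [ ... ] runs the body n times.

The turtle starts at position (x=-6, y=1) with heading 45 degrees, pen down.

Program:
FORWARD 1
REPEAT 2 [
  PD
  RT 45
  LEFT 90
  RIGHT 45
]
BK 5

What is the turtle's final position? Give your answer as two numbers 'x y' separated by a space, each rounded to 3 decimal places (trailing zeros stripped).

Answer: -8.828 -1.828

Derivation:
Executing turtle program step by step:
Start: pos=(-6,1), heading=45, pen down
FD 1: (-6,1) -> (-5.293,1.707) [heading=45, draw]
REPEAT 2 [
  -- iteration 1/2 --
  PD: pen down
  RT 45: heading 45 -> 0
  LT 90: heading 0 -> 90
  RT 45: heading 90 -> 45
  -- iteration 2/2 --
  PD: pen down
  RT 45: heading 45 -> 0
  LT 90: heading 0 -> 90
  RT 45: heading 90 -> 45
]
BK 5: (-5.293,1.707) -> (-8.828,-1.828) [heading=45, draw]
Final: pos=(-8.828,-1.828), heading=45, 2 segment(s) drawn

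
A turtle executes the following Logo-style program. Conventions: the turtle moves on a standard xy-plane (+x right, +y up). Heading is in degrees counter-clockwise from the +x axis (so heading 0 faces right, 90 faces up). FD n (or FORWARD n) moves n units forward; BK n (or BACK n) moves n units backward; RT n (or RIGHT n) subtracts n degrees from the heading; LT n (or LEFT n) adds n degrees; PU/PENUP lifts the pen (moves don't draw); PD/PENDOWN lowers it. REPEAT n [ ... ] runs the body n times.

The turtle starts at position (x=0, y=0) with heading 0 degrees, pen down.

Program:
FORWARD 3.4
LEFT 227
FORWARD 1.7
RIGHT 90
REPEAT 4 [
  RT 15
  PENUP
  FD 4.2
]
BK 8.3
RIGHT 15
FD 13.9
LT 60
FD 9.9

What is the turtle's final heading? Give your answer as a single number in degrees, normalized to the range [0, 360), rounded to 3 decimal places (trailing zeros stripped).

Answer: 122

Derivation:
Executing turtle program step by step:
Start: pos=(0,0), heading=0, pen down
FD 3.4: (0,0) -> (3.4,0) [heading=0, draw]
LT 227: heading 0 -> 227
FD 1.7: (3.4,0) -> (2.241,-1.243) [heading=227, draw]
RT 90: heading 227 -> 137
REPEAT 4 [
  -- iteration 1/4 --
  RT 15: heading 137 -> 122
  PU: pen up
  FD 4.2: (2.241,-1.243) -> (0.015,2.319) [heading=122, move]
  -- iteration 2/4 --
  RT 15: heading 122 -> 107
  PU: pen up
  FD 4.2: (0.015,2.319) -> (-1.213,6.335) [heading=107, move]
  -- iteration 3/4 --
  RT 15: heading 107 -> 92
  PU: pen up
  FD 4.2: (-1.213,6.335) -> (-1.36,10.532) [heading=92, move]
  -- iteration 4/4 --
  RT 15: heading 92 -> 77
  PU: pen up
  FD 4.2: (-1.36,10.532) -> (-0.415,14.625) [heading=77, move]
]
BK 8.3: (-0.415,14.625) -> (-2.282,6.538) [heading=77, move]
RT 15: heading 77 -> 62
FD 13.9: (-2.282,6.538) -> (4.244,18.81) [heading=62, move]
LT 60: heading 62 -> 122
FD 9.9: (4.244,18.81) -> (-1.002,27.206) [heading=122, move]
Final: pos=(-1.002,27.206), heading=122, 2 segment(s) drawn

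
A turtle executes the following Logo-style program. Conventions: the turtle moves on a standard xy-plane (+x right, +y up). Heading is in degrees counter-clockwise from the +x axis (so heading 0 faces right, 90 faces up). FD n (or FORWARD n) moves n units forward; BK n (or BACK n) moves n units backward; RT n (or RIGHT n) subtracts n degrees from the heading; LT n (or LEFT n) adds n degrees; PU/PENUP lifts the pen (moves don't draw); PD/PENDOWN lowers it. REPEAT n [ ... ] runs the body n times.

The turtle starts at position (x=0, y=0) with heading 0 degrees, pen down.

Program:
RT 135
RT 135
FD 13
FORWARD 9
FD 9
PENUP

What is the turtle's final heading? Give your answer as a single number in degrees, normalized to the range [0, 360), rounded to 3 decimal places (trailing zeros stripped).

Answer: 90

Derivation:
Executing turtle program step by step:
Start: pos=(0,0), heading=0, pen down
RT 135: heading 0 -> 225
RT 135: heading 225 -> 90
FD 13: (0,0) -> (0,13) [heading=90, draw]
FD 9: (0,13) -> (0,22) [heading=90, draw]
FD 9: (0,22) -> (0,31) [heading=90, draw]
PU: pen up
Final: pos=(0,31), heading=90, 3 segment(s) drawn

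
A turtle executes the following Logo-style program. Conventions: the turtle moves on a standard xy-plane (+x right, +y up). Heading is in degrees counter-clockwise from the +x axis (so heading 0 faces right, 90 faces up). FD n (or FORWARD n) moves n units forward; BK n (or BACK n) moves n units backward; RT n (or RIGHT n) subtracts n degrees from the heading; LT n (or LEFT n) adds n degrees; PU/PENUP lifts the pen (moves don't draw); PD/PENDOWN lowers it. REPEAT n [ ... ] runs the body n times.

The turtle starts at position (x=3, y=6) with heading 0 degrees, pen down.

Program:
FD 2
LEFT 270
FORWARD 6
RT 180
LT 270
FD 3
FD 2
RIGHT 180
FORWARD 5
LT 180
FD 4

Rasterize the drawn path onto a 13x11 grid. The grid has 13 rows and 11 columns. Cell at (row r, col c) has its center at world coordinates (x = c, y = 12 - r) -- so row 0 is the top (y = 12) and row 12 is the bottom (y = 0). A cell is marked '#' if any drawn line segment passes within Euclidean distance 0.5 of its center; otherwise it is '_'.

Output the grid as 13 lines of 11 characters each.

Segment 0: (3,6) -> (5,6)
Segment 1: (5,6) -> (5,0)
Segment 2: (5,0) -> (8,-0)
Segment 3: (8,-0) -> (10,-0)
Segment 4: (10,-0) -> (5,-0)
Segment 5: (5,-0) -> (9,-0)

Answer: ___________
___________
___________
___________
___________
___________
___###_____
_____#_____
_____#_____
_____#_____
_____#_____
_____#_____
_____######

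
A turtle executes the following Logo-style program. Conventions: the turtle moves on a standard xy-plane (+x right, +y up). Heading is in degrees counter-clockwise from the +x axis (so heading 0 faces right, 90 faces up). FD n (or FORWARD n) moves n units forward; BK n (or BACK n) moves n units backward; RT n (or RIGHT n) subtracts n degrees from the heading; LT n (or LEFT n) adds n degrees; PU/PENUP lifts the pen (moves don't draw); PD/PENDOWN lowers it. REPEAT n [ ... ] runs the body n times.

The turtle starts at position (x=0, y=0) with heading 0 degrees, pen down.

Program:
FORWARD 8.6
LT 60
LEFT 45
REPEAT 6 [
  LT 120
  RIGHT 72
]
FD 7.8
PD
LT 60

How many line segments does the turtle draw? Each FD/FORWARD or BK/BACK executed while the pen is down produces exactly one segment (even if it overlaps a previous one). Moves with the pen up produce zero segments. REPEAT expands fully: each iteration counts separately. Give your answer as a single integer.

Answer: 2

Derivation:
Executing turtle program step by step:
Start: pos=(0,0), heading=0, pen down
FD 8.6: (0,0) -> (8.6,0) [heading=0, draw]
LT 60: heading 0 -> 60
LT 45: heading 60 -> 105
REPEAT 6 [
  -- iteration 1/6 --
  LT 120: heading 105 -> 225
  RT 72: heading 225 -> 153
  -- iteration 2/6 --
  LT 120: heading 153 -> 273
  RT 72: heading 273 -> 201
  -- iteration 3/6 --
  LT 120: heading 201 -> 321
  RT 72: heading 321 -> 249
  -- iteration 4/6 --
  LT 120: heading 249 -> 9
  RT 72: heading 9 -> 297
  -- iteration 5/6 --
  LT 120: heading 297 -> 57
  RT 72: heading 57 -> 345
  -- iteration 6/6 --
  LT 120: heading 345 -> 105
  RT 72: heading 105 -> 33
]
FD 7.8: (8.6,0) -> (15.142,4.248) [heading=33, draw]
PD: pen down
LT 60: heading 33 -> 93
Final: pos=(15.142,4.248), heading=93, 2 segment(s) drawn
Segments drawn: 2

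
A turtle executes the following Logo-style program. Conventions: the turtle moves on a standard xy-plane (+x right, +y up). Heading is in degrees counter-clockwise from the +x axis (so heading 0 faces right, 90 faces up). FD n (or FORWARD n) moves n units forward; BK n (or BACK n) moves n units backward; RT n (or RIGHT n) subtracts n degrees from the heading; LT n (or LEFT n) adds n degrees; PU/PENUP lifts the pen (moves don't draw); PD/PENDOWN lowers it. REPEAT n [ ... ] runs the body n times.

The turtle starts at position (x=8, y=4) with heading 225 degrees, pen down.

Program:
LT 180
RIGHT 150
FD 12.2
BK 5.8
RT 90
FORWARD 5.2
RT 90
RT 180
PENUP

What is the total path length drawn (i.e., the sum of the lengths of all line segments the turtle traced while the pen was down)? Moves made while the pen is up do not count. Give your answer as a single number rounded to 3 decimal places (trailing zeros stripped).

Answer: 23.2

Derivation:
Executing turtle program step by step:
Start: pos=(8,4), heading=225, pen down
LT 180: heading 225 -> 45
RT 150: heading 45 -> 255
FD 12.2: (8,4) -> (4.842,-7.784) [heading=255, draw]
BK 5.8: (4.842,-7.784) -> (6.344,-2.182) [heading=255, draw]
RT 90: heading 255 -> 165
FD 5.2: (6.344,-2.182) -> (1.321,-0.836) [heading=165, draw]
RT 90: heading 165 -> 75
RT 180: heading 75 -> 255
PU: pen up
Final: pos=(1.321,-0.836), heading=255, 3 segment(s) drawn

Segment lengths:
  seg 1: (8,4) -> (4.842,-7.784), length = 12.2
  seg 2: (4.842,-7.784) -> (6.344,-2.182), length = 5.8
  seg 3: (6.344,-2.182) -> (1.321,-0.836), length = 5.2
Total = 23.2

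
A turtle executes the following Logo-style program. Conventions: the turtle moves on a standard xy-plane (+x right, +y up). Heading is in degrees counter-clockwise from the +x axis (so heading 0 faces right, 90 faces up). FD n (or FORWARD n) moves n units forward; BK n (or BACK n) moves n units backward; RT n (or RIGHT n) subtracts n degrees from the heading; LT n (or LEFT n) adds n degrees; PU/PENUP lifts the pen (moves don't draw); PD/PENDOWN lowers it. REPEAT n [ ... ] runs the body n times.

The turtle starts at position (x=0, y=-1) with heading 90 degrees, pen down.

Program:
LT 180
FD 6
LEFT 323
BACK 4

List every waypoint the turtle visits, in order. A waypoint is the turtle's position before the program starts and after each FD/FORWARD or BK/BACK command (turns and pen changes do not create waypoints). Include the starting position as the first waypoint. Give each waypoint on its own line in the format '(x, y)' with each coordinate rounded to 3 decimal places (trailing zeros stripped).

Answer: (0, -1)
(0, -7)
(2.407, -3.805)

Derivation:
Executing turtle program step by step:
Start: pos=(0,-1), heading=90, pen down
LT 180: heading 90 -> 270
FD 6: (0,-1) -> (0,-7) [heading=270, draw]
LT 323: heading 270 -> 233
BK 4: (0,-7) -> (2.407,-3.805) [heading=233, draw]
Final: pos=(2.407,-3.805), heading=233, 2 segment(s) drawn
Waypoints (3 total):
(0, -1)
(0, -7)
(2.407, -3.805)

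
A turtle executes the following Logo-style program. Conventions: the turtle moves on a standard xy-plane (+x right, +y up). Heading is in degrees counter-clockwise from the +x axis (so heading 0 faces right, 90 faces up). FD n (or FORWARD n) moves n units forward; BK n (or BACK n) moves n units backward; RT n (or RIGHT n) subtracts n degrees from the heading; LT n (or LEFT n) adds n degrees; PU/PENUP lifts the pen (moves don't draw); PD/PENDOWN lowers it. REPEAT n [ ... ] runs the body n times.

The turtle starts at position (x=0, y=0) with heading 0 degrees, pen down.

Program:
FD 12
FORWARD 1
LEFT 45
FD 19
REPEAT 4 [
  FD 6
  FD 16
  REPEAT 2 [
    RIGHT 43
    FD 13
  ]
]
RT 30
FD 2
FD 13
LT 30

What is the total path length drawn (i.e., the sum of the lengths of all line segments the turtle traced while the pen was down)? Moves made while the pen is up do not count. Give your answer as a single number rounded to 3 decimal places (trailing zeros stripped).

Executing turtle program step by step:
Start: pos=(0,0), heading=0, pen down
FD 12: (0,0) -> (12,0) [heading=0, draw]
FD 1: (12,0) -> (13,0) [heading=0, draw]
LT 45: heading 0 -> 45
FD 19: (13,0) -> (26.435,13.435) [heading=45, draw]
REPEAT 4 [
  -- iteration 1/4 --
  FD 6: (26.435,13.435) -> (30.678,17.678) [heading=45, draw]
  FD 16: (30.678,17.678) -> (41.991,28.991) [heading=45, draw]
  REPEAT 2 [
    -- iteration 1/2 --
    RT 43: heading 45 -> 2
    FD 13: (41.991,28.991) -> (54.983,29.445) [heading=2, draw]
    -- iteration 2/2 --
    RT 43: heading 2 -> 319
    FD 13: (54.983,29.445) -> (64.795,20.916) [heading=319, draw]
  ]
  -- iteration 2/4 --
  FD 6: (64.795,20.916) -> (69.323,16.98) [heading=319, draw]
  FD 16: (69.323,16.98) -> (81.398,6.483) [heading=319, draw]
  REPEAT 2 [
    -- iteration 1/2 --
    RT 43: heading 319 -> 276
    FD 13: (81.398,6.483) -> (82.757,-6.446) [heading=276, draw]
    -- iteration 2/2 --
    RT 43: heading 276 -> 233
    FD 13: (82.757,-6.446) -> (74.934,-16.828) [heading=233, draw]
  ]
  -- iteration 3/4 --
  FD 6: (74.934,-16.828) -> (71.323,-21.62) [heading=233, draw]
  FD 16: (71.323,-21.62) -> (61.694,-34.398) [heading=233, draw]
  REPEAT 2 [
    -- iteration 1/2 --
    RT 43: heading 233 -> 190
    FD 13: (61.694,-34.398) -> (48.891,-36.655) [heading=190, draw]
    -- iteration 2/2 --
    RT 43: heading 190 -> 147
    FD 13: (48.891,-36.655) -> (37.988,-29.575) [heading=147, draw]
  ]
  -- iteration 4/4 --
  FD 6: (37.988,-29.575) -> (32.956,-26.307) [heading=147, draw]
  FD 16: (32.956,-26.307) -> (19.538,-17.593) [heading=147, draw]
  REPEAT 2 [
    -- iteration 1/2 --
    RT 43: heading 147 -> 104
    FD 13: (19.538,-17.593) -> (16.393,-4.979) [heading=104, draw]
    -- iteration 2/2 --
    RT 43: heading 104 -> 61
    FD 13: (16.393,-4.979) -> (22.695,6.391) [heading=61, draw]
  ]
]
RT 30: heading 61 -> 31
FD 2: (22.695,6.391) -> (24.41,7.421) [heading=31, draw]
FD 13: (24.41,7.421) -> (35.553,14.116) [heading=31, draw]
LT 30: heading 31 -> 61
Final: pos=(35.553,14.116), heading=61, 21 segment(s) drawn

Segment lengths:
  seg 1: (0,0) -> (12,0), length = 12
  seg 2: (12,0) -> (13,0), length = 1
  seg 3: (13,0) -> (26.435,13.435), length = 19
  seg 4: (26.435,13.435) -> (30.678,17.678), length = 6
  seg 5: (30.678,17.678) -> (41.991,28.991), length = 16
  seg 6: (41.991,28.991) -> (54.983,29.445), length = 13
  seg 7: (54.983,29.445) -> (64.795,20.916), length = 13
  seg 8: (64.795,20.916) -> (69.323,16.98), length = 6
  seg 9: (69.323,16.98) -> (81.398,6.483), length = 16
  seg 10: (81.398,6.483) -> (82.757,-6.446), length = 13
  seg 11: (82.757,-6.446) -> (74.934,-16.828), length = 13
  seg 12: (74.934,-16.828) -> (71.323,-21.62), length = 6
  seg 13: (71.323,-21.62) -> (61.694,-34.398), length = 16
  seg 14: (61.694,-34.398) -> (48.891,-36.655), length = 13
  seg 15: (48.891,-36.655) -> (37.988,-29.575), length = 13
  seg 16: (37.988,-29.575) -> (32.956,-26.307), length = 6
  seg 17: (32.956,-26.307) -> (19.538,-17.593), length = 16
  seg 18: (19.538,-17.593) -> (16.393,-4.979), length = 13
  seg 19: (16.393,-4.979) -> (22.695,6.391), length = 13
  seg 20: (22.695,6.391) -> (24.41,7.421), length = 2
  seg 21: (24.41,7.421) -> (35.553,14.116), length = 13
Total = 239

Answer: 239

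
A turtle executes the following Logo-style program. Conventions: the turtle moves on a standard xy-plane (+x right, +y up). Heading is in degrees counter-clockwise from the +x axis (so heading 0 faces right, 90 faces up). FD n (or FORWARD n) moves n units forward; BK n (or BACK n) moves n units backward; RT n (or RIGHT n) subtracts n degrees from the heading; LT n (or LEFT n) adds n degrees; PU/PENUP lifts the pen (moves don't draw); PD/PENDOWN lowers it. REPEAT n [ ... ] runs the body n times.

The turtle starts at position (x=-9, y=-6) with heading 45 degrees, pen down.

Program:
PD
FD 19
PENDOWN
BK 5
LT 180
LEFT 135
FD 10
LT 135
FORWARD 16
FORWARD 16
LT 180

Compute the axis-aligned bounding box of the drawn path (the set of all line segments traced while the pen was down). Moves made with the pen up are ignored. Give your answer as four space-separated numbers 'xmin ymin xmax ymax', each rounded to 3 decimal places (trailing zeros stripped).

Executing turtle program step by step:
Start: pos=(-9,-6), heading=45, pen down
PD: pen down
FD 19: (-9,-6) -> (4.435,7.435) [heading=45, draw]
PD: pen down
BK 5: (4.435,7.435) -> (0.899,3.899) [heading=45, draw]
LT 180: heading 45 -> 225
LT 135: heading 225 -> 0
FD 10: (0.899,3.899) -> (10.899,3.899) [heading=0, draw]
LT 135: heading 0 -> 135
FD 16: (10.899,3.899) -> (-0.414,15.213) [heading=135, draw]
FD 16: (-0.414,15.213) -> (-11.728,26.527) [heading=135, draw]
LT 180: heading 135 -> 315
Final: pos=(-11.728,26.527), heading=315, 5 segment(s) drawn

Segment endpoints: x in {-11.728, -9, -0.414, 0.899, 4.435, 10.899}, y in {-6, 3.899, 3.899, 7.435, 15.213, 26.527}
xmin=-11.728, ymin=-6, xmax=10.899, ymax=26.527

Answer: -11.728 -6 10.899 26.527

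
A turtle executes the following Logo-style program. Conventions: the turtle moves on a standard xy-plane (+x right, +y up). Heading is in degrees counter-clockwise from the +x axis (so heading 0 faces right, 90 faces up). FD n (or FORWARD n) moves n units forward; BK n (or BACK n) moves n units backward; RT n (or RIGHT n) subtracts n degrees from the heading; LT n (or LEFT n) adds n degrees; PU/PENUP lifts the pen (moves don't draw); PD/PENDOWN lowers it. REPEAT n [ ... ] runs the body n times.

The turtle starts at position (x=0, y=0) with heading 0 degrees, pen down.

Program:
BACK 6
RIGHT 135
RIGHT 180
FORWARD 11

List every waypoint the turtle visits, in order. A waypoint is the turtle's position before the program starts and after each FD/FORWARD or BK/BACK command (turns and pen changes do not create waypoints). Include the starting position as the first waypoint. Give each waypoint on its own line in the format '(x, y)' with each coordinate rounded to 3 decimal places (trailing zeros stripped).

Answer: (0, 0)
(-6, 0)
(1.778, 7.778)

Derivation:
Executing turtle program step by step:
Start: pos=(0,0), heading=0, pen down
BK 6: (0,0) -> (-6,0) [heading=0, draw]
RT 135: heading 0 -> 225
RT 180: heading 225 -> 45
FD 11: (-6,0) -> (1.778,7.778) [heading=45, draw]
Final: pos=(1.778,7.778), heading=45, 2 segment(s) drawn
Waypoints (3 total):
(0, 0)
(-6, 0)
(1.778, 7.778)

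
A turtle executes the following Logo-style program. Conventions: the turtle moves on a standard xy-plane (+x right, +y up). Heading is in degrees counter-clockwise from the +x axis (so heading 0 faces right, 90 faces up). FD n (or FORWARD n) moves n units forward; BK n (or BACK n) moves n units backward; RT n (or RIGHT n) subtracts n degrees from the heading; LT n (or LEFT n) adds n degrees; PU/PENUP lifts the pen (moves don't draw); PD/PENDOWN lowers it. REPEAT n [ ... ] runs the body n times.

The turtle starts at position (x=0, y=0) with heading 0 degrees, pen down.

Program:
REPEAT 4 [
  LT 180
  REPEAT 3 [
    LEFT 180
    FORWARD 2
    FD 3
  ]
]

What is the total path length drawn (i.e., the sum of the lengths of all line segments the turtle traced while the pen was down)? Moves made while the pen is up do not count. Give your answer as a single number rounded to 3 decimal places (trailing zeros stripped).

Answer: 60

Derivation:
Executing turtle program step by step:
Start: pos=(0,0), heading=0, pen down
REPEAT 4 [
  -- iteration 1/4 --
  LT 180: heading 0 -> 180
  REPEAT 3 [
    -- iteration 1/3 --
    LT 180: heading 180 -> 0
    FD 2: (0,0) -> (2,0) [heading=0, draw]
    FD 3: (2,0) -> (5,0) [heading=0, draw]
    -- iteration 2/3 --
    LT 180: heading 0 -> 180
    FD 2: (5,0) -> (3,0) [heading=180, draw]
    FD 3: (3,0) -> (0,0) [heading=180, draw]
    -- iteration 3/3 --
    LT 180: heading 180 -> 0
    FD 2: (0,0) -> (2,0) [heading=0, draw]
    FD 3: (2,0) -> (5,0) [heading=0, draw]
  ]
  -- iteration 2/4 --
  LT 180: heading 0 -> 180
  REPEAT 3 [
    -- iteration 1/3 --
    LT 180: heading 180 -> 0
    FD 2: (5,0) -> (7,0) [heading=0, draw]
    FD 3: (7,0) -> (10,0) [heading=0, draw]
    -- iteration 2/3 --
    LT 180: heading 0 -> 180
    FD 2: (10,0) -> (8,0) [heading=180, draw]
    FD 3: (8,0) -> (5,0) [heading=180, draw]
    -- iteration 3/3 --
    LT 180: heading 180 -> 0
    FD 2: (5,0) -> (7,0) [heading=0, draw]
    FD 3: (7,0) -> (10,0) [heading=0, draw]
  ]
  -- iteration 3/4 --
  LT 180: heading 0 -> 180
  REPEAT 3 [
    -- iteration 1/3 --
    LT 180: heading 180 -> 0
    FD 2: (10,0) -> (12,0) [heading=0, draw]
    FD 3: (12,0) -> (15,0) [heading=0, draw]
    -- iteration 2/3 --
    LT 180: heading 0 -> 180
    FD 2: (15,0) -> (13,0) [heading=180, draw]
    FD 3: (13,0) -> (10,0) [heading=180, draw]
    -- iteration 3/3 --
    LT 180: heading 180 -> 0
    FD 2: (10,0) -> (12,0) [heading=0, draw]
    FD 3: (12,0) -> (15,0) [heading=0, draw]
  ]
  -- iteration 4/4 --
  LT 180: heading 0 -> 180
  REPEAT 3 [
    -- iteration 1/3 --
    LT 180: heading 180 -> 0
    FD 2: (15,0) -> (17,0) [heading=0, draw]
    FD 3: (17,0) -> (20,0) [heading=0, draw]
    -- iteration 2/3 --
    LT 180: heading 0 -> 180
    FD 2: (20,0) -> (18,0) [heading=180, draw]
    FD 3: (18,0) -> (15,0) [heading=180, draw]
    -- iteration 3/3 --
    LT 180: heading 180 -> 0
    FD 2: (15,0) -> (17,0) [heading=0, draw]
    FD 3: (17,0) -> (20,0) [heading=0, draw]
  ]
]
Final: pos=(20,0), heading=0, 24 segment(s) drawn

Segment lengths:
  seg 1: (0,0) -> (2,0), length = 2
  seg 2: (2,0) -> (5,0), length = 3
  seg 3: (5,0) -> (3,0), length = 2
  seg 4: (3,0) -> (0,0), length = 3
  seg 5: (0,0) -> (2,0), length = 2
  seg 6: (2,0) -> (5,0), length = 3
  seg 7: (5,0) -> (7,0), length = 2
  seg 8: (7,0) -> (10,0), length = 3
  seg 9: (10,0) -> (8,0), length = 2
  seg 10: (8,0) -> (5,0), length = 3
  seg 11: (5,0) -> (7,0), length = 2
  seg 12: (7,0) -> (10,0), length = 3
  seg 13: (10,0) -> (12,0), length = 2
  seg 14: (12,0) -> (15,0), length = 3
  seg 15: (15,0) -> (13,0), length = 2
  seg 16: (13,0) -> (10,0), length = 3
  seg 17: (10,0) -> (12,0), length = 2
  seg 18: (12,0) -> (15,0), length = 3
  seg 19: (15,0) -> (17,0), length = 2
  seg 20: (17,0) -> (20,0), length = 3
  seg 21: (20,0) -> (18,0), length = 2
  seg 22: (18,0) -> (15,0), length = 3
  seg 23: (15,0) -> (17,0), length = 2
  seg 24: (17,0) -> (20,0), length = 3
Total = 60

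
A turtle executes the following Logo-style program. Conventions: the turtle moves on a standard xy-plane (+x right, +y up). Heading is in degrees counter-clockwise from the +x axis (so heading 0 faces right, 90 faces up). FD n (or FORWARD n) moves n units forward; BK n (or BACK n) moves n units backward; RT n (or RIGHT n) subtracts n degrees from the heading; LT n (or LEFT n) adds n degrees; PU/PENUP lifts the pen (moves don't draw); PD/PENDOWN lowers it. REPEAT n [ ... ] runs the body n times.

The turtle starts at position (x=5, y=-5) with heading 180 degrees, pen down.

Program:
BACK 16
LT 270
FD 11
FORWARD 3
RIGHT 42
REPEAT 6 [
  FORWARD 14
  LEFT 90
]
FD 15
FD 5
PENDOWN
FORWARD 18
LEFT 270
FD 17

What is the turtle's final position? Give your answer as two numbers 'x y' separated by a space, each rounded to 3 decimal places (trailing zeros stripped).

Answer: -18.097 11.908

Derivation:
Executing turtle program step by step:
Start: pos=(5,-5), heading=180, pen down
BK 16: (5,-5) -> (21,-5) [heading=180, draw]
LT 270: heading 180 -> 90
FD 11: (21,-5) -> (21,6) [heading=90, draw]
FD 3: (21,6) -> (21,9) [heading=90, draw]
RT 42: heading 90 -> 48
REPEAT 6 [
  -- iteration 1/6 --
  FD 14: (21,9) -> (30.368,19.404) [heading=48, draw]
  LT 90: heading 48 -> 138
  -- iteration 2/6 --
  FD 14: (30.368,19.404) -> (19.964,28.772) [heading=138, draw]
  LT 90: heading 138 -> 228
  -- iteration 3/6 --
  FD 14: (19.964,28.772) -> (10.596,18.368) [heading=228, draw]
  LT 90: heading 228 -> 318
  -- iteration 4/6 --
  FD 14: (10.596,18.368) -> (21,9) [heading=318, draw]
  LT 90: heading 318 -> 48
  -- iteration 5/6 --
  FD 14: (21,9) -> (30.368,19.404) [heading=48, draw]
  LT 90: heading 48 -> 138
  -- iteration 6/6 --
  FD 14: (30.368,19.404) -> (19.964,28.772) [heading=138, draw]
  LT 90: heading 138 -> 228
]
FD 15: (19.964,28.772) -> (9.927,17.625) [heading=228, draw]
FD 5: (9.927,17.625) -> (6.581,13.909) [heading=228, draw]
PD: pen down
FD 18: (6.581,13.909) -> (-5.463,0.532) [heading=228, draw]
LT 270: heading 228 -> 138
FD 17: (-5.463,0.532) -> (-18.097,11.908) [heading=138, draw]
Final: pos=(-18.097,11.908), heading=138, 13 segment(s) drawn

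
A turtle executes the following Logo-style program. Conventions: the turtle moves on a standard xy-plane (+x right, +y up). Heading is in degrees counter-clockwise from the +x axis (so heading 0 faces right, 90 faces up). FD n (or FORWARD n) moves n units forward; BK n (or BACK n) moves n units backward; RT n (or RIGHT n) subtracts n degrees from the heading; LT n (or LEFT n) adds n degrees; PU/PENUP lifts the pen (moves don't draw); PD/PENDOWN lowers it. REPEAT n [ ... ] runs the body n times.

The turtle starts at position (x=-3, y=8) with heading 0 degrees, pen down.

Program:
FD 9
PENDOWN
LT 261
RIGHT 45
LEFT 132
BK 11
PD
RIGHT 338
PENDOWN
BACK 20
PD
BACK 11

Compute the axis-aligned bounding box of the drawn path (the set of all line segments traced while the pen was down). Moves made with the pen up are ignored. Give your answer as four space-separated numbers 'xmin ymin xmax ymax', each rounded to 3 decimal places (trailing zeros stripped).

Answer: -35.289 4.904 6 10.287

Derivation:
Executing turtle program step by step:
Start: pos=(-3,8), heading=0, pen down
FD 9: (-3,8) -> (6,8) [heading=0, draw]
PD: pen down
LT 261: heading 0 -> 261
RT 45: heading 261 -> 216
LT 132: heading 216 -> 348
BK 11: (6,8) -> (-4.76,10.287) [heading=348, draw]
PD: pen down
RT 338: heading 348 -> 10
PD: pen down
BK 20: (-4.76,10.287) -> (-24.456,6.814) [heading=10, draw]
PD: pen down
BK 11: (-24.456,6.814) -> (-35.289,4.904) [heading=10, draw]
Final: pos=(-35.289,4.904), heading=10, 4 segment(s) drawn

Segment endpoints: x in {-35.289, -24.456, -4.76, -3, 6}, y in {4.904, 6.814, 8, 10.287}
xmin=-35.289, ymin=4.904, xmax=6, ymax=10.287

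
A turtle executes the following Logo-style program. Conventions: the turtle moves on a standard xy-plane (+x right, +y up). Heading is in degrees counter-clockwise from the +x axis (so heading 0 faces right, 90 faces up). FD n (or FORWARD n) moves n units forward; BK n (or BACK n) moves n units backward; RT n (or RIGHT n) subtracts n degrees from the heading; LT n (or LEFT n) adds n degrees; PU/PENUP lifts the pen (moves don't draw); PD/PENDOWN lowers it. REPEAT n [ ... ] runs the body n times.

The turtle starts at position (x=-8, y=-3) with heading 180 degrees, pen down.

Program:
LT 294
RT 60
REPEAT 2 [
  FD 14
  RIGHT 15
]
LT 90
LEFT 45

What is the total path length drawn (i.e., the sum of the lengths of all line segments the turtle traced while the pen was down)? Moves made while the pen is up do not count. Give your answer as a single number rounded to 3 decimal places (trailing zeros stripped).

Answer: 28

Derivation:
Executing turtle program step by step:
Start: pos=(-8,-3), heading=180, pen down
LT 294: heading 180 -> 114
RT 60: heading 114 -> 54
REPEAT 2 [
  -- iteration 1/2 --
  FD 14: (-8,-3) -> (0.229,8.326) [heading=54, draw]
  RT 15: heading 54 -> 39
  -- iteration 2/2 --
  FD 14: (0.229,8.326) -> (11.109,17.137) [heading=39, draw]
  RT 15: heading 39 -> 24
]
LT 90: heading 24 -> 114
LT 45: heading 114 -> 159
Final: pos=(11.109,17.137), heading=159, 2 segment(s) drawn

Segment lengths:
  seg 1: (-8,-3) -> (0.229,8.326), length = 14
  seg 2: (0.229,8.326) -> (11.109,17.137), length = 14
Total = 28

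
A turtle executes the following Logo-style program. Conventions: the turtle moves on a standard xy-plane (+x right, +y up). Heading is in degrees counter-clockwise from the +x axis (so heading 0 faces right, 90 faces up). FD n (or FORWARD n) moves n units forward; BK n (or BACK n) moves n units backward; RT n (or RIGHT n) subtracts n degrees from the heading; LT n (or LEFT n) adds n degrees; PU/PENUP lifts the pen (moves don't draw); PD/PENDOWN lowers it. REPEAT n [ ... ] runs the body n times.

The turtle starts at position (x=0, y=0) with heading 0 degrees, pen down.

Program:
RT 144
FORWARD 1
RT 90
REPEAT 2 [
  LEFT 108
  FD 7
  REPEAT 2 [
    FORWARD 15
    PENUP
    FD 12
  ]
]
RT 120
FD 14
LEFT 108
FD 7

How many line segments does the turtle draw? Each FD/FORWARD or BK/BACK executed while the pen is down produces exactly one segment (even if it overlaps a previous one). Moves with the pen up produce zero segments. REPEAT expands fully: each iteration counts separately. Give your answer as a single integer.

Answer: 3

Derivation:
Executing turtle program step by step:
Start: pos=(0,0), heading=0, pen down
RT 144: heading 0 -> 216
FD 1: (0,0) -> (-0.809,-0.588) [heading=216, draw]
RT 90: heading 216 -> 126
REPEAT 2 [
  -- iteration 1/2 --
  LT 108: heading 126 -> 234
  FD 7: (-0.809,-0.588) -> (-4.924,-6.251) [heading=234, draw]
  REPEAT 2 [
    -- iteration 1/2 --
    FD 15: (-4.924,-6.251) -> (-13.74,-18.386) [heading=234, draw]
    PU: pen up
    FD 12: (-13.74,-18.386) -> (-20.794,-28.094) [heading=234, move]
    -- iteration 2/2 --
    FD 15: (-20.794,-28.094) -> (-29.61,-40.23) [heading=234, move]
    PU: pen up
    FD 12: (-29.61,-40.23) -> (-36.664,-49.938) [heading=234, move]
  ]
  -- iteration 2/2 --
  LT 108: heading 234 -> 342
  FD 7: (-36.664,-49.938) -> (-30.007,-52.101) [heading=342, move]
  REPEAT 2 [
    -- iteration 1/2 --
    FD 15: (-30.007,-52.101) -> (-15.741,-56.736) [heading=342, move]
    PU: pen up
    FD 12: (-15.741,-56.736) -> (-4.328,-60.444) [heading=342, move]
    -- iteration 2/2 --
    FD 15: (-4.328,-60.444) -> (9.938,-65.08) [heading=342, move]
    PU: pen up
    FD 12: (9.938,-65.08) -> (21.351,-68.788) [heading=342, move]
  ]
]
RT 120: heading 342 -> 222
FD 14: (21.351,-68.788) -> (10.947,-78.156) [heading=222, move]
LT 108: heading 222 -> 330
FD 7: (10.947,-78.156) -> (17.009,-81.656) [heading=330, move]
Final: pos=(17.009,-81.656), heading=330, 3 segment(s) drawn
Segments drawn: 3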